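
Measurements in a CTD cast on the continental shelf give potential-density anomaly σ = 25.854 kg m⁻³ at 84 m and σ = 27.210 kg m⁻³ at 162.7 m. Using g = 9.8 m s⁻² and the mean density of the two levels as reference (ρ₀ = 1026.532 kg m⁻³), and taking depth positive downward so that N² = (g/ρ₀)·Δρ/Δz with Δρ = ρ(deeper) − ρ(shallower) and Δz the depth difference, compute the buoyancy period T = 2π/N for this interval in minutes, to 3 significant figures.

Δρ = 1027.210 − 1025.854 = 1.356 kg m⁻³ over Δz = 162.7 − 84 = 78.7 m.
N² = (9.8/1026.532) × (1.356/78.7) = 1.6449 × 10⁻⁴ s⁻².
N = √(1.6449 × 10⁻⁴) = 0.012825 rad s⁻¹, so T = 2π/N = 489.92 s = 8.1653 min ≈ 8.17 min.

8.17 min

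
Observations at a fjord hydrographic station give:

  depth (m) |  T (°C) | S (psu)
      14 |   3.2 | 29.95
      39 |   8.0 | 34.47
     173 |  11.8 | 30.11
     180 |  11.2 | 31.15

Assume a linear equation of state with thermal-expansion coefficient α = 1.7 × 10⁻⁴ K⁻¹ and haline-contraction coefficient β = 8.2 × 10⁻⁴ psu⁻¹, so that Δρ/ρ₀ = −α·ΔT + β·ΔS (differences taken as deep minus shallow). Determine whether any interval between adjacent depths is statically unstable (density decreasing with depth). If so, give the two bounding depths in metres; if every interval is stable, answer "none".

39–173 m

Evaluate Δρ/ρ₀ = −αΔT + βΔS across each adjacent pair:
  14–39 m: −αΔT+βΔS = −(1.7 × 10⁻⁴)(+4.8)+(8.2 × 10⁻⁴)(+4.52) = 2.9 × 10⁻³ → stable
  39–173 m: −αΔT+βΔS = −(1.7 × 10⁻⁴)(+3.8)+(8.2 × 10⁻⁴)(-4.36) = -4.2 × 10⁻³ → UNSTABLE
  173–180 m: −αΔT+βΔS = −(1.7 × 10⁻⁴)(-0.6)+(8.2 × 10⁻⁴)(+1.04) = 9.5 × 10⁻⁴ → stable
The 39–173 m interval has Δρ < 0: lighter water underlies denser water.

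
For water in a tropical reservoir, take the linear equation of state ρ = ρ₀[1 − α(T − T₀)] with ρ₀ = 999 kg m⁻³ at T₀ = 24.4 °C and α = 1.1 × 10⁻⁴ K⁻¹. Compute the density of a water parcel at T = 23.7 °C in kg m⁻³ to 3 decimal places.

T − T₀ = -0.7 K.
Bracket = 1 − α·(-0.7) = 1 + (7.70 × 10⁻⁵) = 1.0000770.
ρ = 999 × 1.0000770 = 999.077 kg m⁻³.

999.077 kg m⁻³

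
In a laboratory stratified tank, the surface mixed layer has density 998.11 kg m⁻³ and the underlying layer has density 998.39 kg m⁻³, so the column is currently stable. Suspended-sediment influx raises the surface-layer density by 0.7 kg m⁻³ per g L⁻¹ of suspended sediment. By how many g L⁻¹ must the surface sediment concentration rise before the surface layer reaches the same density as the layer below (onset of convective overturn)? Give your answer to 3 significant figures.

0.400 g L⁻¹

Density deficit of the surface layer: 998.39 − 998.11 = 0.28 kg m⁻³.
Required change = 0.28 / 0.7 = 0.400 g L⁻¹.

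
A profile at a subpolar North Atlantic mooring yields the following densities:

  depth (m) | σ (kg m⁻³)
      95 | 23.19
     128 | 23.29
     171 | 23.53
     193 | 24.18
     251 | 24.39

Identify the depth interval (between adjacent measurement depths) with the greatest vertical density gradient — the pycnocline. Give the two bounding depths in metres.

171–193 m

Compute the density gradient over each adjacent pair:
  95–128 m: Δρ/Δz = 0.10/33 = 3.0 × 10⁻³ kg m⁻⁴
  128–171 m: Δρ/Δz = 0.24/43 = 5.6 × 10⁻³ kg m⁻⁴
  171–193 m: Δρ/Δz = 0.65/22 = 0.030 kg m⁻⁴
  193–251 m: Δρ/Δz = 0.21/58 = 3.6 × 10⁻³ kg m⁻⁴
The largest gradient is in the 171–193 m interval — the pycnocline.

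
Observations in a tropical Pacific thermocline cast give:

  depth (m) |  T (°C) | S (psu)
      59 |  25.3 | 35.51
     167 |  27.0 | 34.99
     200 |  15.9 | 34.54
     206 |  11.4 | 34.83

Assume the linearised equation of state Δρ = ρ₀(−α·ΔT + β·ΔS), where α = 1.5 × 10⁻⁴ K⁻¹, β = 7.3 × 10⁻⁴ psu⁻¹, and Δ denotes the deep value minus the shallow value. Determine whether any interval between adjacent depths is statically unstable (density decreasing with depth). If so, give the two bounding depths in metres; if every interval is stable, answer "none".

Evaluate Δρ/ρ₀ = −αΔT + βΔS across each adjacent pair:
  59–167 m: −αΔT+βΔS = −(1.5 × 10⁻⁴)(+1.7)+(7.3 × 10⁻⁴)(-0.52) = -6.3 × 10⁻⁴ → UNSTABLE
  167–200 m: −αΔT+βΔS = −(1.5 × 10⁻⁴)(-11.1)+(7.3 × 10⁻⁴)(-0.45) = 1.3 × 10⁻³ → stable
  200–206 m: −αΔT+βΔS = −(1.5 × 10⁻⁴)(-4.5)+(7.3 × 10⁻⁴)(+0.29) = 8.9 × 10⁻⁴ → stable
The 59–167 m interval has Δρ < 0: lighter water underlies denser water.

59–167 m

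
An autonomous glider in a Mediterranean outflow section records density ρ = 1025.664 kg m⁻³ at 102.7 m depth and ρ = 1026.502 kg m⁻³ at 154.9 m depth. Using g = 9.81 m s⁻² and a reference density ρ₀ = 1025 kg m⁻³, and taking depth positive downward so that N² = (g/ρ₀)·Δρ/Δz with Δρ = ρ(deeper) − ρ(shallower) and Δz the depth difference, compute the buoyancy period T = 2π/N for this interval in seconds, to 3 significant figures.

507 s

Δρ = 1026.502 − 1025.664 = 0.838 kg m⁻³ over Δz = 154.9 − 102.7 = 52.2 m.
N² = (9.81/1025) × (0.838/52.2) = 1.5365 × 10⁻⁴ s⁻².
N = √(1.5365 × 10⁻⁴) = 0.012396 rad s⁻¹, so T = 2π/N = 506.87 s ≈ 507 s.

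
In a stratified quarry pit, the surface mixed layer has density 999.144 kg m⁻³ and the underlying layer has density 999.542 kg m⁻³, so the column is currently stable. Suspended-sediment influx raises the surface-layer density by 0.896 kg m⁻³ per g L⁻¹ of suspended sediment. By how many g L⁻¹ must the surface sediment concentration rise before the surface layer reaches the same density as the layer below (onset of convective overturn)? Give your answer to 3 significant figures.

0.444 g L⁻¹

Density deficit of the surface layer: 999.542 − 999.144 = 0.398 kg m⁻³.
Required change = 0.398 / 0.896 = 0.444 g L⁻¹.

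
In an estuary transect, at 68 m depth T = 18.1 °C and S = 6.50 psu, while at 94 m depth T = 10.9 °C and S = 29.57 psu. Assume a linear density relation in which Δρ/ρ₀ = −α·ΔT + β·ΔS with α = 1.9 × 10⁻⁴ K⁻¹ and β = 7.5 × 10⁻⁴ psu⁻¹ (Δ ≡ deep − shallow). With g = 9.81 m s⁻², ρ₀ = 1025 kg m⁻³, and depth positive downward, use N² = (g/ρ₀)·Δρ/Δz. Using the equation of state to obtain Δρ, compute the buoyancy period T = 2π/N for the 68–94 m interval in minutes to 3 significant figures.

1.25 min

ΔT = -7.2 K, ΔS = +23.07 psu (deep − shallow).
Δρ/ρ₀ = −αΔT + βΔS = 1.368 × 10⁻³ + 0.0173025 = 0.0186705, so Δρ ≈ 19.14 kg m⁻³.
N² = (g/ρ₀)·Δρ/Δz = g·(Δρ/ρ₀)/Δz = 9.81 × 0.0186705 / 26 = 7.0445 × 10⁻³ s⁻².
N = √(7.0445 × 10⁻³) = 0.083932 rad s⁻¹ → T = 2π/N = 74.860 s = 1.2477 min ≈ 1.25 min.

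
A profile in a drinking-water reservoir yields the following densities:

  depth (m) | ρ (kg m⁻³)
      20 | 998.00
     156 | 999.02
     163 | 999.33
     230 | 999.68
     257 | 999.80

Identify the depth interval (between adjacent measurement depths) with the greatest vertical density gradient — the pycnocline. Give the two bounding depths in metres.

156–163 m

Compute the density gradient over each adjacent pair:
  20–156 m: Δρ/Δz = 1.02/136 = 7.5 × 10⁻³ kg m⁻⁴
  156–163 m: Δρ/Δz = 0.31/7 = 0.044 kg m⁻⁴
  163–230 m: Δρ/Δz = 0.35/67 = 5.2 × 10⁻³ kg m⁻⁴
  230–257 m: Δρ/Δz = 0.12/27 = 4.4 × 10⁻³ kg m⁻⁴
The largest gradient is in the 156–163 m interval — the pycnocline.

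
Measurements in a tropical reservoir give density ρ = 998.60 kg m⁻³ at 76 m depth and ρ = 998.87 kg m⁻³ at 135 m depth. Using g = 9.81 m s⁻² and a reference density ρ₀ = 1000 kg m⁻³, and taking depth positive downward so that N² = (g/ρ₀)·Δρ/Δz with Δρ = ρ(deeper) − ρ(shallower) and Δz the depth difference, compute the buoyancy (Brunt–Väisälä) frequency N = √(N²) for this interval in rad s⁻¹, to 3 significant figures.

6.70 × 10⁻³ rad s⁻¹

Δρ = 998.87 − 998.60 = 0.27 kg m⁻³ over Δz = 135 − 76 = 59 m.
N² = (9.81/1000) × (0.27/59) = 4.4893 × 10⁻⁵ s⁻².
N = √(4.4893 × 10⁻⁵) = 6.7002 × 10⁻³ rad s⁻¹ ≈ 6.70 × 10⁻³ rad s⁻¹.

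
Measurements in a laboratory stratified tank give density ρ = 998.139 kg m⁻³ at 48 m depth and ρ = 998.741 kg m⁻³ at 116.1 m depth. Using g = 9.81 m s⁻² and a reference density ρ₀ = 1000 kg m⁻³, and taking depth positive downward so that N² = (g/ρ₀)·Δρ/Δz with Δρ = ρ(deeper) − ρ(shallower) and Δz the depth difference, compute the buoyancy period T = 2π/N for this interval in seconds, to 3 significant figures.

675 s

Δρ = 998.741 − 998.139 = 0.602 kg m⁻³ over Δz = 116.1 − 48 = 68.1 m.
N² = (9.81/1000) × (0.602/68.1) = 8.6720 × 10⁻⁵ s⁻².
N = √(8.6720 × 10⁻⁵) = 9.3124 × 10⁻³ rad s⁻¹, so T = 2π/N = 674.71 s ≈ 675 s.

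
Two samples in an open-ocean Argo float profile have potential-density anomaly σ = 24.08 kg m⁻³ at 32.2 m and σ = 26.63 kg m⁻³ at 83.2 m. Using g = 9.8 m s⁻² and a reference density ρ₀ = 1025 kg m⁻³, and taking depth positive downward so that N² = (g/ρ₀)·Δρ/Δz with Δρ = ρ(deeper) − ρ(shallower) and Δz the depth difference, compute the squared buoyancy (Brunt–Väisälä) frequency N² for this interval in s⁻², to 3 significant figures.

4.78 × 10⁻⁴ s⁻²

Δρ = 1026.63 − 1024.08 = 2.55 kg m⁻³ over Δz = 83.2 − 32.2 = 51 m.
N² = (9.8/1025) × (2.55/51) = 4.7805 × 10⁻⁴ s⁻² ≈ 4.78 × 10⁻⁴ s⁻².
A positive N² confirms static stability across the interval.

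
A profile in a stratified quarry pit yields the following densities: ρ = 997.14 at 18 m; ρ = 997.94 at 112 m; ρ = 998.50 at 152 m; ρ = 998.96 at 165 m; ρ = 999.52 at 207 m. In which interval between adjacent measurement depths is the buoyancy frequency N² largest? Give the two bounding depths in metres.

Compute the density gradient over each adjacent pair:
  18–112 m: Δρ/Δz = 0.80/94 = 8.5 × 10⁻³ kg m⁻⁴
  112–152 m: Δρ/Δz = 0.56/40 = 0.014 kg m⁻⁴
  152–165 m: Δρ/Δz = 0.46/13 = 0.035 kg m⁻⁴
  165–207 m: Δρ/Δz = 0.56/42 = 0.013 kg m⁻⁴
The largest gradient is in the 152–165 m interval — the pycnocline.

152–165 m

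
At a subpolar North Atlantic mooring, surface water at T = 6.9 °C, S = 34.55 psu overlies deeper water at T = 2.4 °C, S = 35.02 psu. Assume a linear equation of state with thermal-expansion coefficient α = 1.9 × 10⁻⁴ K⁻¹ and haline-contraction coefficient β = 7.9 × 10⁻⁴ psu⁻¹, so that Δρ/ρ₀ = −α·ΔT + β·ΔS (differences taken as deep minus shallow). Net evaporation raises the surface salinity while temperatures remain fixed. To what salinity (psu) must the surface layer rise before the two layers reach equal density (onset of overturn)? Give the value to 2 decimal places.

36.10 psu

Neutral buoyancy requires −α(T_deep − T_surf) + β(S_deep − S_surf′) = 0.
S_surf′ = S_deep − (α/β)·ΔT = 35.02 − (1.9 × 10⁻⁴/7.9 × 10⁻⁴)·(-4.5) = 36.1023 psu.
Increase required: 36.1023 − 34.55 = 1.5523 psu.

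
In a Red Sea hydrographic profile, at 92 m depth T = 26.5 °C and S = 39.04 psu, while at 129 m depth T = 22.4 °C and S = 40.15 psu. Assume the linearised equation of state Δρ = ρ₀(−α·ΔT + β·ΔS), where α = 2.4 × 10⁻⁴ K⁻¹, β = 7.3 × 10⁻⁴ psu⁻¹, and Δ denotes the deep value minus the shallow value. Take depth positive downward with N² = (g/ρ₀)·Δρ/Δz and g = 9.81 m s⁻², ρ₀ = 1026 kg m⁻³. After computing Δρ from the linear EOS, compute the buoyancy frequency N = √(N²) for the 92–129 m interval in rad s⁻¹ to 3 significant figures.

ΔT = -4.1 K, ΔS = +1.11 psu (deep − shallow).
Δρ/ρ₀ = −αΔT + βΔS = 9.84 × 10⁻⁴ + 8.103 × 10⁻⁴ = 1.7943 × 10⁻³, so Δρ ≈ 1.841 kg m⁻³.
N² = (g/ρ₀)·Δρ/Δz = g·(Δρ/ρ₀)/Δz = 9.81 × 1.7943 × 10⁻³ / 37 = 4.7573 × 10⁻⁴ s⁻².
N = √(4.7573 × 10⁻⁴) = 0.021811 rad s⁻¹ ≈ 0.0218 rad s⁻¹.

0.0218 rad s⁻¹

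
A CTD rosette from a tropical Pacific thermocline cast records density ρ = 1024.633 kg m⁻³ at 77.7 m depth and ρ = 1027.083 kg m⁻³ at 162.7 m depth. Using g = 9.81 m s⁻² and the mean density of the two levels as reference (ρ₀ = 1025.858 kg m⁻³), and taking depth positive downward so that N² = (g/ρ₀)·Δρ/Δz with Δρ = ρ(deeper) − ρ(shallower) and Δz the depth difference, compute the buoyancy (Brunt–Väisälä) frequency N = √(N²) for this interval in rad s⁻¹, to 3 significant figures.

0.0166 rad s⁻¹

Δρ = 1027.083 − 1024.633 = 2.450 kg m⁻³ over Δz = 162.7 − 77.7 = 85 m.
N² = (9.81/1025.858) × (2.450/85) = 2.7563 × 10⁻⁴ s⁻².
N = √(2.7563 × 10⁻⁴) = 0.016602 rad s⁻¹ ≈ 0.0166 rad s⁻¹.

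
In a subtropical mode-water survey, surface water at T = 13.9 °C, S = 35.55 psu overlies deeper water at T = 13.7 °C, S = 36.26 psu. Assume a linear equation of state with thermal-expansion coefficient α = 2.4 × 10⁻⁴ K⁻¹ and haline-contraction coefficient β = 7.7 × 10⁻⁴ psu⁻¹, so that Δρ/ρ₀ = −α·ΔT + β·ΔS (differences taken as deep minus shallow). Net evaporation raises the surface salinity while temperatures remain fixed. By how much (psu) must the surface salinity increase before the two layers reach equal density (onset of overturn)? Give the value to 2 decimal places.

Neutral buoyancy requires −α(T_deep − T_surf) + β(S_deep − S_surf′) = 0.
S_surf′ = S_deep − (α/β)·ΔT = 36.26 − (2.4 × 10⁻⁴/7.7 × 10⁻⁴)·(-0.2) = 36.3223 psu.
Increase required: 36.3223 − 35.55 = 0.7723 psu.

0.77 psu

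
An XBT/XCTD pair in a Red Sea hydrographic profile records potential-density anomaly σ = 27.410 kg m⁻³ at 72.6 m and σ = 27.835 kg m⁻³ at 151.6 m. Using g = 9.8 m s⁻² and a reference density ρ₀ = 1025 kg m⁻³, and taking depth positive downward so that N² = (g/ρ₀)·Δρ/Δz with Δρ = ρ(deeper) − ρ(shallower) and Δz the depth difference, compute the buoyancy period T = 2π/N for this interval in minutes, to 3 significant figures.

Δρ = 1027.835 − 1027.410 = 0.425 kg m⁻³ over Δz = 151.6 − 72.6 = 79 m.
N² = (9.8/1025) × (0.425/79) = 5.1436 × 10⁻⁵ s⁻².
N = √(5.1436 × 10⁻⁵) = 7.1719 × 10⁻³ rad s⁻¹, so T = 2π/N = 876.08 s = 14.601 min ≈ 14.6 min.

14.6 min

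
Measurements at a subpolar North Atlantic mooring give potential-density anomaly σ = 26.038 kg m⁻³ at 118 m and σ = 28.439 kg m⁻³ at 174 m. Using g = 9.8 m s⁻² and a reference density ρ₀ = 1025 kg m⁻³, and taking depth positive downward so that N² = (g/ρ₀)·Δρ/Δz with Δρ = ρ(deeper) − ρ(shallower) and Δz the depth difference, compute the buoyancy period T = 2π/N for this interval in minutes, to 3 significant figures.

5.17 min

Δρ = 1028.439 − 1026.038 = 2.401 kg m⁻³ over Δz = 174 − 118 = 56 m.
N² = (9.8/1025) × (2.401/56) = 4.0993 × 10⁻⁴ s⁻².
N = √(4.0993 × 10⁻⁴) = 0.020247 rad s⁻¹, so T = 2π/N = 310.33 s = 5.1722 min ≈ 5.17 min.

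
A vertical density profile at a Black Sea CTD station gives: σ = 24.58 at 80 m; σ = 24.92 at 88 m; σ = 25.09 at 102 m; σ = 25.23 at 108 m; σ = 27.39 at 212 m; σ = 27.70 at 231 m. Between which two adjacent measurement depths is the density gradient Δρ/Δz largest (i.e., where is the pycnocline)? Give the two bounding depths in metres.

80–88 m

Compute the density gradient over each adjacent pair:
  80–88 m: Δρ/Δz = 0.34/8 = 0.043 kg m⁻⁴
  88–102 m: Δρ/Δz = 0.17/14 = 0.012 kg m⁻⁴
  102–108 m: Δρ/Δz = 0.14/6 = 0.023 kg m⁻⁴
  108–212 m: Δρ/Δz = 2.16/104 = 0.021 kg m⁻⁴
  212–231 m: Δρ/Δz = 0.31/19 = 0.016 kg m⁻⁴
The largest gradient is in the 80–88 m interval — the pycnocline.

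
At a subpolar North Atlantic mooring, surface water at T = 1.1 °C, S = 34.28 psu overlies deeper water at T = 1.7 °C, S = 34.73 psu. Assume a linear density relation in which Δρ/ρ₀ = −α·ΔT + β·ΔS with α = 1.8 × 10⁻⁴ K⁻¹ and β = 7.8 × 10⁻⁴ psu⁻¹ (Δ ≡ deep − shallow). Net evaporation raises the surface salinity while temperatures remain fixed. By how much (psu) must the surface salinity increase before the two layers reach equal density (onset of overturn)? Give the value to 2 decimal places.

Neutral buoyancy requires −α(T_deep − T_surf) + β(S_deep − S_surf′) = 0.
S_surf′ = S_deep − (α/β)·ΔT = 34.73 − (1.8 × 10⁻⁴/7.8 × 10⁻⁴)·(+0.6) = 34.5915 psu.
Increase required: 34.5915 − 34.28 = 0.3115 psu.

0.31 psu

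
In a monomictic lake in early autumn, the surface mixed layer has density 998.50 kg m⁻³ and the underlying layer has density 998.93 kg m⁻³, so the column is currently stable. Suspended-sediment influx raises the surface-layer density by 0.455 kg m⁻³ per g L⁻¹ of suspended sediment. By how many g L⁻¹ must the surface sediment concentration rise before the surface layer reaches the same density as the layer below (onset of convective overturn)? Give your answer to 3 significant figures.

0.945 g L⁻¹

Density deficit of the surface layer: 998.93 − 998.50 = 0.43 kg m⁻³.
Required change = 0.43 / 0.455 = 0.945 g L⁻¹.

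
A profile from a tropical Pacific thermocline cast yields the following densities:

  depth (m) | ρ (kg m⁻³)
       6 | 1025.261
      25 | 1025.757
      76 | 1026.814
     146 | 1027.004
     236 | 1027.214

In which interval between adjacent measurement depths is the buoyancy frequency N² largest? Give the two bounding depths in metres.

Compute the density gradient over each adjacent pair:
  6–25 m: Δρ/Δz = 0.496/19 = 0.026 kg m⁻⁴
  25–76 m: Δρ/Δz = 1.057/51 = 0.021 kg m⁻⁴
  76–146 m: Δρ/Δz = 0.190/70 = 2.7 × 10⁻³ kg m⁻⁴
  146–236 m: Δρ/Δz = 0.210/90 = 2.3 × 10⁻³ kg m⁻⁴
The largest gradient is in the 6–25 m interval — the pycnocline.

6–25 m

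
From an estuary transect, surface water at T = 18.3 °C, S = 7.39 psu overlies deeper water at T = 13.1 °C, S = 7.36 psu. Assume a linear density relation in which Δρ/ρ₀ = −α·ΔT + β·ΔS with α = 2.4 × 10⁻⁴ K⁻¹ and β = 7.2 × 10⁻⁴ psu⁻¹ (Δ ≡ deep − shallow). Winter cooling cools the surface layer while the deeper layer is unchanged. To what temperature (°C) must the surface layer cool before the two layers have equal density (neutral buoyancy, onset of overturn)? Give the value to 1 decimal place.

13.2 °C

Neutral buoyancy requires Δρ = 0, i.e. −α(T_deep − T_surf′) + β(S_deep − S_surf) = 0.
T_surf′ = T_deep − (β/α)·ΔS = 13.1 − (7.2 × 10⁻⁴/2.4 × 10⁻⁴)·(-0.03) = 13.190 °C.
Cooling required: 18.3 − (13.190) = 5.110 °C.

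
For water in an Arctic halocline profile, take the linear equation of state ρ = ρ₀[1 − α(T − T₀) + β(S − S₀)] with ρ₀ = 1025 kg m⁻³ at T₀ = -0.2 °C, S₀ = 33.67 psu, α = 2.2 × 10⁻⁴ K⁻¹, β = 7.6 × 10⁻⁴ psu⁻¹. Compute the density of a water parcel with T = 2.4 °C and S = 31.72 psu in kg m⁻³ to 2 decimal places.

1022.89 kg m⁻³

T − T₀ = +2.6 K, S − S₀ = -1.95 psu.
Bracket = 1 − α·(+2.6) + β·(-1.95) = 1 + (-2.054 × 10⁻³) = 0.9979460.
ρ = 1025 × 0.9979460 = 1022.89 kg m⁻³.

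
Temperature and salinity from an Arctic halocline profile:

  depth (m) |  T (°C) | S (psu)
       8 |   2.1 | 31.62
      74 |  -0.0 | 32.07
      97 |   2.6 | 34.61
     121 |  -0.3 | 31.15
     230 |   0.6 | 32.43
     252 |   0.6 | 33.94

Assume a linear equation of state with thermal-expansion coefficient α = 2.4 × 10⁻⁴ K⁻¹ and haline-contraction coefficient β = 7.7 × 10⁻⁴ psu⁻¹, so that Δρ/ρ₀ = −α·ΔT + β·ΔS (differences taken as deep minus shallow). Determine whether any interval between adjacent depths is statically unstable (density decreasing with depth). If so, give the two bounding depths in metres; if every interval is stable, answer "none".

97–121 m

Evaluate Δρ/ρ₀ = −αΔT + βΔS across each adjacent pair:
  8–74 m: −αΔT+βΔS = −(2.4 × 10⁻⁴)(-2.1)+(7.7 × 10⁻⁴)(+0.45) = 8.5 × 10⁻⁴ → stable
  74–97 m: −αΔT+βΔS = −(2.4 × 10⁻⁴)(+2.6)+(7.7 × 10⁻⁴)(+2.54) = 1.3 × 10⁻³ → stable
  97–121 m: −αΔT+βΔS = −(2.4 × 10⁻⁴)(-2.9)+(7.7 × 10⁻⁴)(-3.46) = -2.0 × 10⁻³ → UNSTABLE
  121–230 m: −αΔT+βΔS = −(2.4 × 10⁻⁴)(+0.9)+(7.7 × 10⁻⁴)(+1.28) = 7.7 × 10⁻⁴ → stable
  230–252 m: −αΔT+βΔS = −(2.4 × 10⁻⁴)(+0.0)+(7.7 × 10⁻⁴)(+1.51) = 1.2 × 10⁻³ → stable
The 97–121 m interval has Δρ < 0: lighter water underlies denser water.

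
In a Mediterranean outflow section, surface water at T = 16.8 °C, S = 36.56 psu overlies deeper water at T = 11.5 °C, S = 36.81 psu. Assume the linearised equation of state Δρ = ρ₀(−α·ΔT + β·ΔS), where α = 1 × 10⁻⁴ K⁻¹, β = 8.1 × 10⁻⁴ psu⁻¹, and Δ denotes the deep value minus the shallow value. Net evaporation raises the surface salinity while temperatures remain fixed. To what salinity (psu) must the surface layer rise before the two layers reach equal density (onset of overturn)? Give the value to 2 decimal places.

37.46 psu

Neutral buoyancy requires −α(T_deep − T_surf) + β(S_deep − S_surf′) = 0.
S_surf′ = S_deep − (α/β)·ΔT = 36.81 − (1 × 10⁻⁴/8.1 × 10⁻⁴)·(-5.3) = 37.4643 psu.
Increase required: 37.4643 − 36.56 = 0.9043 psu.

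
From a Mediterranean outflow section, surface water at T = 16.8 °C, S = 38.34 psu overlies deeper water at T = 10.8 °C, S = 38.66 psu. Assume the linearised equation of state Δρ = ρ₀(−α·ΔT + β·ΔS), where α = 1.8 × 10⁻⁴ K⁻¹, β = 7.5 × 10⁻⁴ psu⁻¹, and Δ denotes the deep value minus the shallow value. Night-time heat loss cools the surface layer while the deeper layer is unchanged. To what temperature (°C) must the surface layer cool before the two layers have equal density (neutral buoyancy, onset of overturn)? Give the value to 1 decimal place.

Neutral buoyancy requires Δρ = 0, i.e. −α(T_deep − T_surf′) + β(S_deep − S_surf) = 0.
T_surf′ = T_deep − (β/α)·ΔS = 10.8 − (7.5 × 10⁻⁴/1.8 × 10⁻⁴)·(+0.32) = 9.467 °C.
Cooling required: 16.8 − (9.467) = 7.333 °C.

9.5 °C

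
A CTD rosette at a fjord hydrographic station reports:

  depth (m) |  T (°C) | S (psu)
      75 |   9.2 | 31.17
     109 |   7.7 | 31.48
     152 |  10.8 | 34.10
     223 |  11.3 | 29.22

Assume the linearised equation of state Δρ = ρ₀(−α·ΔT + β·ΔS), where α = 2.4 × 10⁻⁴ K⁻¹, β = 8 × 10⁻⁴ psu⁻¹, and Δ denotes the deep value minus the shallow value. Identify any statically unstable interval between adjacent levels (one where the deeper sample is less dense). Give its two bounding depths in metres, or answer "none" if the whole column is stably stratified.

Evaluate Δρ/ρ₀ = −αΔT + βΔS across each adjacent pair:
  75–109 m: −αΔT+βΔS = −(2.4 × 10⁻⁴)(-1.5)+(8 × 10⁻⁴)(+0.31) = 6.1 × 10⁻⁴ → stable
  109–152 m: −αΔT+βΔS = −(2.4 × 10⁻⁴)(+3.1)+(8 × 10⁻⁴)(+2.62) = 1.4 × 10⁻³ → stable
  152–223 m: −αΔT+βΔS = −(2.4 × 10⁻⁴)(+0.5)+(8 × 10⁻⁴)(-4.88) = -4.0 × 10⁻³ → UNSTABLE
The 152–223 m interval has Δρ < 0: lighter water underlies denser water.

152–223 m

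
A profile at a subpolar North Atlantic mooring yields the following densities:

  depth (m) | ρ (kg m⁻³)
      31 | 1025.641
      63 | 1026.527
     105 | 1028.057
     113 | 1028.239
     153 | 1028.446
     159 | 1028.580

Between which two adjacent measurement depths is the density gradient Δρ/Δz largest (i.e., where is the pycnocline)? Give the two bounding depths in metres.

63–105 m

Compute the density gradient over each adjacent pair:
  31–63 m: Δρ/Δz = 0.886/32 = 0.028 kg m⁻⁴
  63–105 m: Δρ/Δz = 1.530/42 = 0.036 kg m⁻⁴
  105–113 m: Δρ/Δz = 0.182/8 = 0.023 kg m⁻⁴
  113–153 m: Δρ/Δz = 0.207/40 = 5.2 × 10⁻³ kg m⁻⁴
  153–159 m: Δρ/Δz = 0.134/6 = 0.022 kg m⁻⁴
The largest gradient is in the 63–105 m interval — the pycnocline.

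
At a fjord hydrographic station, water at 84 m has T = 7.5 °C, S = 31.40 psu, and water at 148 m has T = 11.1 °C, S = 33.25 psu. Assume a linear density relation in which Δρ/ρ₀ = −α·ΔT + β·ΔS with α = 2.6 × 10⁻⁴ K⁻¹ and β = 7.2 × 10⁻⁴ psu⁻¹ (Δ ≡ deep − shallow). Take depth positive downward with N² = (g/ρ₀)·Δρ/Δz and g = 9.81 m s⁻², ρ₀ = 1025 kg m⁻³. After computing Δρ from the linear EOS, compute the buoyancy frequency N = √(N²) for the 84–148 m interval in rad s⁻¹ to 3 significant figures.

7.79 × 10⁻³ rad s⁻¹

ΔT = +3.6 K, ΔS = +1.85 psu (deep − shallow).
Δρ/ρ₀ = −αΔT + βΔS = -9.36 × 10⁻⁴ + 1.332 × 10⁻³ = 3.96 × 10⁻⁴, so Δρ ≈ 0.4059 kg m⁻³.
N² = (g/ρ₀)·Δρ/Δz = g·(Δρ/ρ₀)/Δz = 9.81 × 3.96 × 10⁻⁴ / 64 = 6.0699 × 10⁻⁵ s⁻².
N = √(6.0699 × 10⁻⁵) = 7.7910 × 10⁻³ rad s⁻¹ ≈ 7.79 × 10⁻³ rad s⁻¹.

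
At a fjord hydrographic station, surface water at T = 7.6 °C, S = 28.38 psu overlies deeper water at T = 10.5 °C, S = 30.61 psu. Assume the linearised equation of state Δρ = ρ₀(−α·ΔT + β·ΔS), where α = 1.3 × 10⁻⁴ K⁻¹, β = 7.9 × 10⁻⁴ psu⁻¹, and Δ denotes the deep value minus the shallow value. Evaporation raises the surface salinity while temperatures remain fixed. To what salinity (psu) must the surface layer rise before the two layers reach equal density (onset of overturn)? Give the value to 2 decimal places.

30.13 psu

Neutral buoyancy requires −α(T_deep − T_surf) + β(S_deep − S_surf′) = 0.
S_surf′ = S_deep − (α/β)·ΔT = 30.61 − (1.3 × 10⁻⁴/7.9 × 10⁻⁴)·(+2.9) = 30.1328 psu.
Increase required: 30.1328 − 28.38 = 1.7528 psu.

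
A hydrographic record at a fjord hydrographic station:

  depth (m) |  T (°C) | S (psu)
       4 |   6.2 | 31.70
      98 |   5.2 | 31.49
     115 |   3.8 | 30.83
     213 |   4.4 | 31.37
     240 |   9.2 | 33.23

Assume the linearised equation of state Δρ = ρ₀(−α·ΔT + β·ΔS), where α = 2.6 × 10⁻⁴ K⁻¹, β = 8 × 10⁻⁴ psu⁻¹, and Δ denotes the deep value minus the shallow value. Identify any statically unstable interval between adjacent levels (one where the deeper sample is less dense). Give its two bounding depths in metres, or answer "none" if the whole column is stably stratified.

Evaluate Δρ/ρ₀ = −αΔT + βΔS across each adjacent pair:
  4–98 m: −αΔT+βΔS = −(2.6 × 10⁻⁴)(-1.0)+(8 × 10⁻⁴)(-0.21) = 9.2 × 10⁻⁵ → stable
  98–115 m: −αΔT+βΔS = −(2.6 × 10⁻⁴)(-1.4)+(8 × 10⁻⁴)(-0.66) = -1.6 × 10⁻⁴ → UNSTABLE
  115–213 m: −αΔT+βΔS = −(2.6 × 10⁻⁴)(+0.6)+(8 × 10⁻⁴)(+0.54) = 2.8 × 10⁻⁴ → stable
  213–240 m: −αΔT+βΔS = −(2.6 × 10⁻⁴)(+4.8)+(8 × 10⁻⁴)(+1.86) = 2.4 × 10⁻⁴ → stable
The 98–115 m interval has Δρ < 0: lighter water underlies denser water.

98–115 m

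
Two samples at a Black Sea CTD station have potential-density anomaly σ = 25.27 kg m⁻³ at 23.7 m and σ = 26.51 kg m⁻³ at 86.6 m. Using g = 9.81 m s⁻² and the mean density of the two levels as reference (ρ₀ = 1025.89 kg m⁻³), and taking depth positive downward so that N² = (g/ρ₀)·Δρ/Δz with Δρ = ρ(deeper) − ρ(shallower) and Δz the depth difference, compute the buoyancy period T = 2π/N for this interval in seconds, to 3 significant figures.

458 s

Δρ = 1026.51 − 1025.27 = 1.24 kg m⁻³ over Δz = 86.6 − 23.7 = 62.9 m.
N² = (9.81/1025.89) × (1.24/62.9) = 1.8851 × 10⁻⁴ s⁻².
N = √(1.8851 × 10⁻⁴) = 0.013730 rad s⁻¹, so T = 2π/N = 457.62 s ≈ 458 s.
Since Δρ > 0 the layer is stably stratified.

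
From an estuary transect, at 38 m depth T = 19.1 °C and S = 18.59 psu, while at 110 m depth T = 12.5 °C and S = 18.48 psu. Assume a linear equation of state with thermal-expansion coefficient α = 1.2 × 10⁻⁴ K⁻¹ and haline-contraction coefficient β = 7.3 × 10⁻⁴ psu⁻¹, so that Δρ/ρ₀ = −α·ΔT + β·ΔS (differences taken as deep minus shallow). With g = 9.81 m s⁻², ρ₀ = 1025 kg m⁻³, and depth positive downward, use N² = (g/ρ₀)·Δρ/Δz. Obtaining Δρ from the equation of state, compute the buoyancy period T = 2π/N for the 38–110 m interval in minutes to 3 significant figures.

ΔT = -6.6 K, ΔS = -0.11 psu (deep − shallow).
Δρ/ρ₀ = −αΔT + βΔS = 7.92 × 10⁻⁴ − 8.03 × 10⁻⁵ = 7.117 × 10⁻⁴, so Δρ ≈ 0.7295 kg m⁻³.
N² = (g/ρ₀)·Δρ/Δz = g·(Δρ/ρ₀)/Δz = 9.81 × 7.117 × 10⁻⁴ / 72 = 9.6969 × 10⁻⁵ s⁻².
N = √(9.6969 × 10⁻⁵) = 9.8473 × 10⁻³ rad s⁻¹ → T = 2π/N = 638.06 s = 10.634 min ≈ 10.6 min.

10.6 min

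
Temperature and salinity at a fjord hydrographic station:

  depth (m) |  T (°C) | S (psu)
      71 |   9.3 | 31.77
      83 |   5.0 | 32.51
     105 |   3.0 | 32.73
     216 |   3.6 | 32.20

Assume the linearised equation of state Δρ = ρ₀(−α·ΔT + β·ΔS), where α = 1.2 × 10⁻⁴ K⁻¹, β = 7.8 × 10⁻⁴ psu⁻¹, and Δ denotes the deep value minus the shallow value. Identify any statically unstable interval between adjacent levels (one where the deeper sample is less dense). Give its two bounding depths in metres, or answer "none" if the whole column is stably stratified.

105–216 m

Evaluate Δρ/ρ₀ = −αΔT + βΔS across each adjacent pair:
  71–83 m: −αΔT+βΔS = −(1.2 × 10⁻⁴)(-4.3)+(7.8 × 10⁻⁴)(+0.74) = 1.1 × 10⁻³ → stable
  83–105 m: −αΔT+βΔS = −(1.2 × 10⁻⁴)(-2.0)+(7.8 × 10⁻⁴)(+0.22) = 4.1 × 10⁻⁴ → stable
  105–216 m: −αΔT+βΔS = −(1.2 × 10⁻⁴)(+0.6)+(7.8 × 10⁻⁴)(-0.53) = -4.9 × 10⁻⁴ → UNSTABLE
The 105–216 m interval has Δρ < 0: lighter water underlies denser water.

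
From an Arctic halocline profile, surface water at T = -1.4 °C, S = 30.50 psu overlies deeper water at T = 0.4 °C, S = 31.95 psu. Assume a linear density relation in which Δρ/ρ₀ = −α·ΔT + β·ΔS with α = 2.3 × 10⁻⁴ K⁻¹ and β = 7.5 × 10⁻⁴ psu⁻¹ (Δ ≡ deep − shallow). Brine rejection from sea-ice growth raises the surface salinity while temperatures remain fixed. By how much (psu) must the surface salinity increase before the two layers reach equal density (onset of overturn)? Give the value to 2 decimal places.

Neutral buoyancy requires −α(T_deep − T_surf) + β(S_deep − S_surf′) = 0.
S_surf′ = S_deep − (α/β)·ΔT = 31.95 − (2.3 × 10⁻⁴/7.5 × 10⁻⁴)·(+1.8) = 31.3980 psu.
Increase required: 31.3980 − 30.50 = 0.8980 psu.

0.90 psu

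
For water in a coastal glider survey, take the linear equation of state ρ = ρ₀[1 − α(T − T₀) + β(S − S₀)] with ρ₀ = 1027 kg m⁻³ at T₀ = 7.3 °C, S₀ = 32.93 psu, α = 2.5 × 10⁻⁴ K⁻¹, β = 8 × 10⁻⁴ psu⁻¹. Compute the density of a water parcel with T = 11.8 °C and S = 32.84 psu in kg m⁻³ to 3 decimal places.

1025.771 kg m⁻³

T − T₀ = +4.5 K, S − S₀ = -0.09 psu.
Bracket = 1 − α·(+4.5) + β·(-0.09) = 1 + (-1.197 × 10⁻³) = 0.9988030.
ρ = 1027 × 0.9988030 = 1025.771 kg m⁻³.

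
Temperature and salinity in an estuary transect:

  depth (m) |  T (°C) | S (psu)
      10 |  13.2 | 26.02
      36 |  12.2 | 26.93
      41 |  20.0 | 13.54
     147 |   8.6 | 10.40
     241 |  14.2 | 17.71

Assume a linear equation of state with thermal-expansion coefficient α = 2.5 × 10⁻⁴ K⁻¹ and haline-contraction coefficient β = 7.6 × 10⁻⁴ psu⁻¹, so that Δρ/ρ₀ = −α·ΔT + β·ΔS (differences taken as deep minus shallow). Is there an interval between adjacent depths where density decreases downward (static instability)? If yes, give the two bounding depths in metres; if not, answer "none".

Evaluate Δρ/ρ₀ = −αΔT + βΔS across each adjacent pair:
  10–36 m: −αΔT+βΔS = −(2.5 × 10⁻⁴)(-1.0)+(7.6 × 10⁻⁴)(+0.91) = 9.4 × 10⁻⁴ → stable
  36–41 m: −αΔT+βΔS = −(2.5 × 10⁻⁴)(+7.8)+(7.6 × 10⁻⁴)(-13.39) = -0.012 → UNSTABLE
  41–147 m: −αΔT+βΔS = −(2.5 × 10⁻⁴)(-11.4)+(7.6 × 10⁻⁴)(-3.14) = 4.6 × 10⁻⁴ → stable
  147–241 m: −αΔT+βΔS = −(2.5 × 10⁻⁴)(+5.6)+(7.6 × 10⁻⁴)(+7.31) = 4.2 × 10⁻³ → stable
The 36–41 m interval has Δρ < 0: lighter water underlies denser water.

36–41 m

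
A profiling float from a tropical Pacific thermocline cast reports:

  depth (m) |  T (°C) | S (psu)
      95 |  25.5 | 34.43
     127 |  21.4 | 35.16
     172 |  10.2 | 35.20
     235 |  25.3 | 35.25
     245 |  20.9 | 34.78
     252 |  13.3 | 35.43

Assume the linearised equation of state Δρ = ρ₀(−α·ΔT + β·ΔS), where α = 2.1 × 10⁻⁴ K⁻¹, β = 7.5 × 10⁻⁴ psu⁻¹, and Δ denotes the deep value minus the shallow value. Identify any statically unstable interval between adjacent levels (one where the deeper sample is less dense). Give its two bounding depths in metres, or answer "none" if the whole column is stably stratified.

172–235 m

Evaluate Δρ/ρ₀ = −αΔT + βΔS across each adjacent pair:
  95–127 m: −αΔT+βΔS = −(2.1 × 10⁻⁴)(-4.1)+(7.5 × 10⁻⁴)(+0.73) = 1.4 × 10⁻³ → stable
  127–172 m: −αΔT+βΔS = −(2.1 × 10⁻⁴)(-11.2)+(7.5 × 10⁻⁴)(+0.04) = 2.4 × 10⁻³ → stable
  172–235 m: −αΔT+βΔS = −(2.1 × 10⁻⁴)(+15.1)+(7.5 × 10⁻⁴)(+0.05) = -3.1 × 10⁻³ → UNSTABLE
  235–245 m: −αΔT+βΔS = −(2.1 × 10⁻⁴)(-4.4)+(7.5 × 10⁻⁴)(-0.47) = 5.7 × 10⁻⁴ → stable
  245–252 m: −αΔT+βΔS = −(2.1 × 10⁻⁴)(-7.6)+(7.5 × 10⁻⁴)(+0.65) = 2.1 × 10⁻³ → stable
The 172–235 m interval has Δρ < 0: lighter water underlies denser water.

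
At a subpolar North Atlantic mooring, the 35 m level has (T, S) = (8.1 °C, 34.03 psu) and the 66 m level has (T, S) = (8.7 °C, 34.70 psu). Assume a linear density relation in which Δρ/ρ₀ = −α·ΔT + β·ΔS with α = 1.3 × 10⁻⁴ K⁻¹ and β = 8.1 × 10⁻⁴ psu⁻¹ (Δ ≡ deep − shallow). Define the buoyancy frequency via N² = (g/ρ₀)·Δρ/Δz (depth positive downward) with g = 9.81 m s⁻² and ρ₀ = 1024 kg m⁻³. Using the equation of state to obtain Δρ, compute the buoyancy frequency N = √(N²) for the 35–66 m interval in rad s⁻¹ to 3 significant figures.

0.0121 rad s⁻¹

ΔT = +0.6 K, ΔS = +0.67 psu (deep − shallow).
Δρ/ρ₀ = −αΔT + βΔS = -7.80 × 10⁻⁵ + 5.427 × 10⁻⁴ = 4.647 × 10⁻⁴, so Δρ ≈ 0.4759 kg m⁻³.
N² = (g/ρ₀)·Δρ/Δz = g·(Δρ/ρ₀)/Δz = 9.81 × 4.647 × 10⁻⁴ / 31 = 1.4706 × 10⁻⁴ s⁻².
N = √(1.4706 × 10⁻⁴) = 0.012127 rad s⁻¹ ≈ 0.0121 rad s⁻¹.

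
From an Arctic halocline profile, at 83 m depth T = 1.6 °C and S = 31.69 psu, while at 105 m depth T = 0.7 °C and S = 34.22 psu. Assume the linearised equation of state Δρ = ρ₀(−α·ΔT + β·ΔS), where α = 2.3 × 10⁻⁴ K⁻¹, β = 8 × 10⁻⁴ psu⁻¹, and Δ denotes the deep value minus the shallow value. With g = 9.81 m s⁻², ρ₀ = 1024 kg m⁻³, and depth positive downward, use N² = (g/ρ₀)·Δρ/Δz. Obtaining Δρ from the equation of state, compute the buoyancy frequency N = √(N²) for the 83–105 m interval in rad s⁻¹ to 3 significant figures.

ΔT = -0.9 K, ΔS = +2.53 psu (deep − shallow).
Δρ/ρ₀ = −αΔT + βΔS = 2.07 × 10⁻⁴ + 2.024 × 10⁻³ = 2.231 × 10⁻³, so Δρ ≈ 2.285 kg m⁻³.
N² = (g/ρ₀)·Δρ/Δz = g·(Δρ/ρ₀)/Δz = 9.81 × 2.231 × 10⁻³ / 22 = 9.9482 × 10⁻⁴ s⁻².
N = √(9.9482 × 10⁻⁴) = 0.031541 rad s⁻¹ ≈ 0.0315 rad s⁻¹.

0.0315 rad s⁻¹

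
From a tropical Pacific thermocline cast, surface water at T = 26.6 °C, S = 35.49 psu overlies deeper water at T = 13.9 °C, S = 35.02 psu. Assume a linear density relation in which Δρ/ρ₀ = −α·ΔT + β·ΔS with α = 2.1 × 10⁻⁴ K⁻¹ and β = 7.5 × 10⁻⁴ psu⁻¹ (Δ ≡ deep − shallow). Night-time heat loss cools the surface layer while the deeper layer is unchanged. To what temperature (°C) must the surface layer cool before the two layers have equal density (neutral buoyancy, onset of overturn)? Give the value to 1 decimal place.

15.6 °C

Neutral buoyancy requires Δρ = 0, i.e. −α(T_deep − T_surf′) + β(S_deep − S_surf) = 0.
T_surf′ = T_deep − (β/α)·ΔS = 13.9 − (7.5 × 10⁻⁴/2.1 × 10⁻⁴)·(-0.47) = 15.579 °C.
Cooling required: 26.6 − (15.579) = 11.021 °C.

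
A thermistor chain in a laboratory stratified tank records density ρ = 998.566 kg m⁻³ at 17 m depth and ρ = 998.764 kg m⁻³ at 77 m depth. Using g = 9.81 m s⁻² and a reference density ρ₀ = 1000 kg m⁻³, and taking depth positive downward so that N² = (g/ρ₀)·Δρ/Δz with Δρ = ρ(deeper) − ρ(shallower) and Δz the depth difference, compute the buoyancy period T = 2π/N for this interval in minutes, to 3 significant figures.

18.4 min

Δρ = 998.764 − 998.566 = 0.198 kg m⁻³ over Δz = 77 − 17 = 60 m.
N² = (9.81/1000) × (0.198/60) = 3.2373 × 10⁻⁵ s⁻².
N = √(3.2373 × 10⁻⁵) = 5.6897 × 10⁻³ rad s⁻¹, so T = 2π/N = 1.1043 × 10³ s = 18.405 min ≈ 18.4 min.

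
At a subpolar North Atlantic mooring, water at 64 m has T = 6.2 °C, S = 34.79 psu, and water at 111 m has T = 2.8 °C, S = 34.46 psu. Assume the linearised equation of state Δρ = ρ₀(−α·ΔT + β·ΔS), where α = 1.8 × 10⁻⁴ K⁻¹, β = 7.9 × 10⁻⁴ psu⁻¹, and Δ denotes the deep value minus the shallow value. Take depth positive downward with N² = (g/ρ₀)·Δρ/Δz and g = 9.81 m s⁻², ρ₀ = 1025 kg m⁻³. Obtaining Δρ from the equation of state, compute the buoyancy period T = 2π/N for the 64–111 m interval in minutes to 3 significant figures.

12.2 min

ΔT = -3.4 K, ΔS = -0.33 psu (deep − shallow).
Δρ/ρ₀ = −αΔT + βΔS = 6.12 × 10⁻⁴ − 2.607 × 10⁻⁴ = 3.513 × 10⁻⁴, so Δρ ≈ 0.3601 kg m⁻³.
N² = (g/ρ₀)·Δρ/Δz = g·(Δρ/ρ₀)/Δz = 9.81 × 3.513 × 10⁻⁴ / 47 = 7.3325 × 10⁻⁵ s⁻².
N = √(7.3325 × 10⁻⁵) = 8.5630 × 10⁻³ rad s⁻¹ → T = 2π/N = 733.76 s = 12.229 min ≈ 12.2 min.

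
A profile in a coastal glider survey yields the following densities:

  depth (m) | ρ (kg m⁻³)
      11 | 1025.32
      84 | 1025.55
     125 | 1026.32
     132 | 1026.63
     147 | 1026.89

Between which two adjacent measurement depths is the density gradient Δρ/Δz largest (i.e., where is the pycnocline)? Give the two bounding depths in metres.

125–132 m

Compute the density gradient over each adjacent pair:
  11–84 m: Δρ/Δz = 0.23/73 = 3.2 × 10⁻³ kg m⁻⁴
  84–125 m: Δρ/Δz = 0.77/41 = 0.019 kg m⁻⁴
  125–132 m: Δρ/Δz = 0.31/7 = 0.044 kg m⁻⁴
  132–147 m: Δρ/Δz = 0.26/15 = 0.017 kg m⁻⁴
The largest gradient is in the 125–132 m interval — the pycnocline.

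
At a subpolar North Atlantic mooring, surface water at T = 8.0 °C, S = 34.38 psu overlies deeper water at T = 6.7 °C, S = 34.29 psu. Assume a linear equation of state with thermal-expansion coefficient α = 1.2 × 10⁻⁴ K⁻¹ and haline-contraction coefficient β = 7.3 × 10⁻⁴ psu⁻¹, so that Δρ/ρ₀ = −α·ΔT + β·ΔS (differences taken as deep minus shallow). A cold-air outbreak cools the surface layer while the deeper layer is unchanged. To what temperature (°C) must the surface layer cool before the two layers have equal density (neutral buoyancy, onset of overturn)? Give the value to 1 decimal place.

7.2 °C

Neutral buoyancy requires Δρ = 0, i.e. −α(T_deep − T_surf′) + β(S_deep − S_surf) = 0.
T_surf′ = T_deep − (β/α)·ΔS = 6.7 − (7.3 × 10⁻⁴/1.2 × 10⁻⁴)·(-0.09) = 7.248 °C.
Cooling required: 8.0 − (7.248) = 0.752 °C.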